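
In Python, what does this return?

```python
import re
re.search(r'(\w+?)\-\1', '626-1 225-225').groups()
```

('225',)

A backreference is literal: `\1` must see the identical characters the first group matched.
Unlike `match`, `search` isn't anchored — it looks for the pattern anywhere in the string.
The match spans [6:13] → '225-225'.
Captured: group 1 = '225'.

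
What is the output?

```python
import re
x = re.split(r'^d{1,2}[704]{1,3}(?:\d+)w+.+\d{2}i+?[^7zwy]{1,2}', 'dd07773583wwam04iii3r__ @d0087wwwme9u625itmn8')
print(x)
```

This matches anchored at the start of the string; then 1 to 2 of a literal 'd', then 1 to 3 of one of [704]; then one or more of a digit (non-capturing group); then one or more of a literal 'w', then one or more of any character, then exactly 2 of a digit; then one or more of a literal 'i' (lazy), then 1 to 2 of any character except [7zwy].
Matches to split on: at [0:43] → 'dd07773583wwam04iii3r__ @d0087wwwme9u625itm'.
`split` removes every match and returns the 2 fragments in between.

['', 'n8']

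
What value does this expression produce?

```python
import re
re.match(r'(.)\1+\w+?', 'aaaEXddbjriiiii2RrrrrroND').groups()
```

After group 1 captures some text, `\1` only succeeds where that same text appears again.
`re.match` only tries the pattern at the start of the string.
The match spans [0:4] → 'aaaE'.
Captured: group 1 = 'a'.

('a',)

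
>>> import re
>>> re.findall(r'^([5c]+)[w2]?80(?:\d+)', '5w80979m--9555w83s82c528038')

This matches anchored at the start of the string; then one or more of one of [5c] (captured); then optionally one of [w2], then the literal '80'; then one or more of a digit (non-capturing group).
Matches: at [0:7] match '5w80979', group 1 = '5'.
With a single group, `findall` returns only what that group captured — 1 item.

['5']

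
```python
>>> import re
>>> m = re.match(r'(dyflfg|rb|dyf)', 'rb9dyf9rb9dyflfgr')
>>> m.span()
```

(0, 2)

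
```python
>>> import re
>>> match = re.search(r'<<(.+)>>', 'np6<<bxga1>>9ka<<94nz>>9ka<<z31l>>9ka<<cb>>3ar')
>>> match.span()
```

Unlike `match`, `search` isn't anchored — it looks for the pattern anywhere in the string.
The match spans [3:43] → '<<bxga1>>9ka<<94nz>>9ka<<z31l>>9ka<<cb>>'.
Captured: group 1 = 'bxga1>>9ka<<94nz>>9ka<<z31l>>9ka<<cb'.

(3, 43)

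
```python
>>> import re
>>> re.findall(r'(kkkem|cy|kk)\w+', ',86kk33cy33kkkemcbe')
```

['kk']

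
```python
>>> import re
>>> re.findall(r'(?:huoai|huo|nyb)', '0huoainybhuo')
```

['huoai', 'nyb', 'huo']

Branches in `(...|...)` are attempted left-to-right; the first branch that allows the whole pattern to succeed is taken.
Scanning left to right: at [1:6] → 'huoai'; at [6:9] → 'nyb'; at [9:12] → 'huo'.
With no groups in the pattern, `findall` gives back each whole match — 3 here.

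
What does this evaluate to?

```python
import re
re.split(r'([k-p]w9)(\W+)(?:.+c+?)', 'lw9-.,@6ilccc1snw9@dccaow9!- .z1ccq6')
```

Pattern: a character in [k-p], then the literal 'w9' (captured); then one or more of a non-word character (captured); then one or more of any character, then one or more of the literal 'c' (lazy) (non-capturing group).
Matches to split on: at [0:34] → 'lw9-.,@6ilccc1snw9@dccaow9!- .z1cc'.
The group in the pattern means `split` returns the separators' captures alongside the pieces.

['', 'lw9', '-.,@', 'q6']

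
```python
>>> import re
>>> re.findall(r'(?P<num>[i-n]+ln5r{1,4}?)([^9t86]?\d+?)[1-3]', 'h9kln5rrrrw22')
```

[('kln5rrrr', 'w2')]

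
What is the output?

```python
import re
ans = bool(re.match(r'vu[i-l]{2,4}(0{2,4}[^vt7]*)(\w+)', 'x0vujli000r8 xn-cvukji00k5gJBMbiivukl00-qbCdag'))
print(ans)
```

False

With `match`, the pattern is implicitly anchored at the beginning.
Here the string doesn't start with a match, so the call returns None, and `bool(None)` is False.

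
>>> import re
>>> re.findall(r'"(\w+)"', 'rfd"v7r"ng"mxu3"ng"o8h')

Scanning left to right: at [3:8] match '"v7r"', group 1 = 'v7r'; at [10:16] match '"mxu3"', group 1 = 'mxu3'.
Because there's exactly one group, `findall` drops the full match and keeps group 1 from each hit.

['v7r', 'mxu3']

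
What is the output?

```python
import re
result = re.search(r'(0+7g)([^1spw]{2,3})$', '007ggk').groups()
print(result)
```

('007g', 'gk')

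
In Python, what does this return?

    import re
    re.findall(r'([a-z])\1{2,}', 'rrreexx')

['r']

A backreference is literal: `\1` must see the identical characters the first group matched.
Matches: at [0:3] match 'rrr', group 1 = 'r'.
One capturing group, so `findall` returns just the captured substring from the one match — 1 in all.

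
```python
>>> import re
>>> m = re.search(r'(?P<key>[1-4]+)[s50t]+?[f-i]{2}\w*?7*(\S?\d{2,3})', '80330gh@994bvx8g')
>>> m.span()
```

(2, 11)

This matches one or more of a character in [1-4] (captured as 'key'); then one or more of one of [s50t] (lazy); then exactly 2 of a character in [f-i], then zero or more of a word character (lazy), then zero or more of the literal '7'; then optionally a non-whitespace character, then 2 to 3 of a digit (captured).
`re.search` scans for the first position where the pattern succeeds.
The match spans [2:11] → '330gh@994'.
Captured: group 1 = '33', group 2 = '@994'.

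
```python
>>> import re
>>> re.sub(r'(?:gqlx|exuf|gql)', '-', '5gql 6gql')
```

'5- 6-'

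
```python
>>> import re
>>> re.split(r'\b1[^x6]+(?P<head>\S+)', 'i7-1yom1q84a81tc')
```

['i7-', 'c', '']

`re.split` interleaves the captured-group text with the surrounding fragments.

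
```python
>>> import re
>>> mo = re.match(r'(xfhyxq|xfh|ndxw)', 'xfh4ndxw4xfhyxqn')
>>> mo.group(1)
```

`match` is anchored at position 0; if the pattern doesn't fit there, it returns None.
The match spans [0:3] → 'xfh'.
Captured: group 1 = 'xfh'.

'xfh'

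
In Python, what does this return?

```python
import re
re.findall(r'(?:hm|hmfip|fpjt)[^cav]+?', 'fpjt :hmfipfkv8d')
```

Alternation tries branches left to right and keeps the first one that lets the overall match succeed at that position.
`findall` yields the raw match text (2 of them) because the pattern has no groups.

['fpjt ', 'hmf']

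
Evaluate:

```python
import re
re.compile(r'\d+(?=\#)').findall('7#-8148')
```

The `(?=…)`/`(?<=…)` assertion just peeks at neighbouring text; it doesn't advance the match position.
Matches: at [0:1] → '7'.
With no groups in the pattern, `findall` gives back each whole match — 1 here.

['7']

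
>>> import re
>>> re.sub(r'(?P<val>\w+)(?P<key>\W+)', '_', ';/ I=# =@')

The pattern matches one or more of a word character (captured as 'val'); then one or more of a non-word character (captured as 'key').
Matches: at [3:9] → 'I=# =@'.
Every occurrence is swapped for '_'.

';/ _'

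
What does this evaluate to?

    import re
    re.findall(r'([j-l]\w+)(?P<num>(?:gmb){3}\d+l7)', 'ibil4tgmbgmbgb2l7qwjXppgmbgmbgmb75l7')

With 2 capturing groups, `findall` returns a 2-tuple per match.

[('l4tgmbgmbgb2l7qwjXpp', 'gmbgmbgmb75l7')]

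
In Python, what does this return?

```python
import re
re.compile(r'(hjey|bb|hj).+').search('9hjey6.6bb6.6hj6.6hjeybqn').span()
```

(1, 25)

`re.search` scans for the first position where the pattern succeeds.
The match spans [1:25] → 'hjey6.6bb6.6hj6.6hjeybqn'.
Captured: group 1 = 'hjey'.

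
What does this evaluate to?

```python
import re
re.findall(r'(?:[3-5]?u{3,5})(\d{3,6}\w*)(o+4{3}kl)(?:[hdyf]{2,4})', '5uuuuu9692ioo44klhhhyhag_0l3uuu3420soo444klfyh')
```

[('9692ioo44klhhhyhag_0l3uuu3420so', 'o444kl')]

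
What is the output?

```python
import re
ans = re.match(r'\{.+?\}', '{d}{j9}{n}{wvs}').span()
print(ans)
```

(0, 3)

`match` is anchored at position 0; if the pattern doesn't fit there, it returns None.
The match spans [0:3] → '{d}'.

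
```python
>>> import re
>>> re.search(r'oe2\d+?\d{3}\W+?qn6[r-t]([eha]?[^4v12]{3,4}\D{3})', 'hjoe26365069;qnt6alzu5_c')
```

None

This matches the literal 'oe2', then one or more of a digit (lazy), then exactly 3 of a digit; then one or more of a non-word character (lazy), then the literal 'qn6', then a character in [r-t]; then optionally one of [eha], then 3 to 4 of any character except [4v12], then exactly 3 of a non-digit (captured).
Here nothing in the string fits, so the call returns None.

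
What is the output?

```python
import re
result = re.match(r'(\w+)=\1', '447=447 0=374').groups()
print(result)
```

A backreference is literal: `\1` must see the identical characters the first group matched.
`re.match` only tries the pattern at the start of the string.
The match spans [0:7] → '447=447'.
Captured: group 1 = '447'.

('447',)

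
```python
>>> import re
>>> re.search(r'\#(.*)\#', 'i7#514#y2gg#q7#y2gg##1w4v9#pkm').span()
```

The match spans [2:27] → '#514#y2gg#q7#y2gg##1w4v9#'.

(2, 27)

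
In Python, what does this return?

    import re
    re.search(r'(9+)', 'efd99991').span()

(3, 7)

Pattern: one or more of a literal '9' (captured).
`search` walks the string left to right and returns the first match it finds.
The match spans [3:7] → '9999'.
Captured: group 1 = '9999'.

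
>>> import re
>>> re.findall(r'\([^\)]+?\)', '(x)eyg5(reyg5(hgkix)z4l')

['(x)', '(reyg5(hgkix)']

Scanning left to right: at [0:3] → '(x)'; at [7:20] → '(reyg5(hgkix)'.
With no groups in the pattern, `findall` gives back each whole match — 2 here.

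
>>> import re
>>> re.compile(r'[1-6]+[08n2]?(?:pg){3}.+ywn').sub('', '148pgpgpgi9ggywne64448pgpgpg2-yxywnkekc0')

Every occurrence is swapped for ''.

'kekc0'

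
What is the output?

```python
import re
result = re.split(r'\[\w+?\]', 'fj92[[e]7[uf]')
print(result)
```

Matches to split on: at [5:8] → '[e]'; at [9:13] → '[uf]'.
Splitting on the pattern gives 3 pieces.

['fj92[', '7', '']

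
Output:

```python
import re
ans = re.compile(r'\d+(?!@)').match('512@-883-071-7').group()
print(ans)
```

`re.match` won't scan ahead — the pattern has to work from the very first character.
The match spans [0:2] → '51'.

51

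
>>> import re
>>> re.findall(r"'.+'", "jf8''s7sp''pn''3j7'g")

["''s7sp''pn''3j7'"]

Walking the string: at [3:19] → "''s7sp''pn''3j7'".
With no groups in the pattern, `findall` gives back each whole match — 1 here.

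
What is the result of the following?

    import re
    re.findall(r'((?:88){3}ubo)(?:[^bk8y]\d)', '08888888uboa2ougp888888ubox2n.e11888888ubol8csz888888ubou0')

With a single group, `findall` returns only what that group captured — 4 items.

['888888ubo', '888888ubo', '888888ubo', '888888ubo']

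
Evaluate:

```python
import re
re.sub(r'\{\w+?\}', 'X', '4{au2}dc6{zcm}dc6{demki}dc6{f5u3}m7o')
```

'4Xdc6Xdc6Xdc6Xm7o'

Matches: at [1:6] → '{au2}'; at [9:14] → '{zcm}'; at [17:24] → '{demki}'; at [27:33] → '{f5u3}'.
`sub` substitutes 'X' at each match site.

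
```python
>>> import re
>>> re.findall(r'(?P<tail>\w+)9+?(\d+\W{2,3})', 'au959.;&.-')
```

Multiple groups make `findall` return tuples — one 2-tuple for the one match.

[('au', '59.;&')]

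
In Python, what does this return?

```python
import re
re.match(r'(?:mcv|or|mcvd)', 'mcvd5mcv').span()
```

(0, 3)

With `match`, the pattern is implicitly anchored at the beginning.
The match spans [0:3] → 'mcv'.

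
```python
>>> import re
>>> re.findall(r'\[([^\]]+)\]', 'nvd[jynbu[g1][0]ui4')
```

Scanning left to right: at [3:13] match '[jynbu[g1]', group 1 = 'jynbu[g1'; at [13:16] match '[0]', group 1 = '0'.
`findall` collects group 1 from each match (2 total).

['jynbu[g1', '0']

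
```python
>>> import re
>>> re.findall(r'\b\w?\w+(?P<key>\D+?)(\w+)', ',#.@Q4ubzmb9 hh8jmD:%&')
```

[(' ', 'hh8jmD')]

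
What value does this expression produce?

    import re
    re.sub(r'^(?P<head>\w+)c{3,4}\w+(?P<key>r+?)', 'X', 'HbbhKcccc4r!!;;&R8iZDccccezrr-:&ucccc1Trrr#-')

This matches anchored at the start of the string; then one or more of a word character (captured as 'head'); then 3 to 4 of a literal 'c', then one or more of a word character; then one or more of a literal 'r' (lazy) (captured as 'key').
`sub` substitutes 'X' at each match site.

'X!!;;&R8iZDccccezrr-:&ucccc1Trrr#-'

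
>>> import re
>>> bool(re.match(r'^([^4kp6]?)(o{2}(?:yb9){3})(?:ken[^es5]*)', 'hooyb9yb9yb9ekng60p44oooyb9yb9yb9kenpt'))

This matches anchored at the start of the string; then optionally any character except [4kp6] (captured); then exactly 2 of a literal 'o', then the literal 'yb9' repeated 3 times (captured); then the literal 'ken', then zero or more of any character except [es5] (non-capturing group).
`re.match` won't scan ahead — the pattern has to work from the very first character.
Here position 0 doesn't satisfy it, so the call returns None, and `bool(None)` is False.

False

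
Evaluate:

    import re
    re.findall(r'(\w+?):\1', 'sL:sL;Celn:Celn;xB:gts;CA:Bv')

['sL', 'Celn']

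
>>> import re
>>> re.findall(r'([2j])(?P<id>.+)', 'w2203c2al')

Pattern: one of [2j] (captured); then one or more of any character (captured as 'id').
Matches: at [1:9] match '2203c2al', groups = ('2', '203c2al').
Multiple groups make `findall` return tuples — one 2-tuple for the one match.

[('2', '203c2al')]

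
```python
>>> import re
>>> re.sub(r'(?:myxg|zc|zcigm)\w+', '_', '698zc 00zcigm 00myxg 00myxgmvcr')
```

'698zc 00_ 00myxg 00_'

Every occurrence is swapped for '_'.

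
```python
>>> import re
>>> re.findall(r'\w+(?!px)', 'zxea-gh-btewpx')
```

`(?!…)`/`(?<!…)` only lets a position through if the neighbouring text does NOT match; no characters are consumed.
Walking the string: at [0:4] → 'zxea'; at [5:7] → 'gh'; at [8:14] → 'btewpx'.
With no groups in the pattern, `findall` gives back each whole match — 3 here.

['zxea', 'gh', 'btewpx']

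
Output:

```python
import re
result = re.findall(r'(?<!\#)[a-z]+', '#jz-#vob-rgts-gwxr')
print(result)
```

['z', 'ob', 'rgts', 'gwxr']

`(?!…)`/`(?<!…)` only lets a position through if the neighbouring text does NOT match; no characters are consumed.
Scanning left to right: at [2:3] → 'z'; at [6:8] → 'ob'; at [9:13] → 'rgts'; at [14:18] → 'gwxr'.
No capturing groups, so `findall` returns the 4 full match strings.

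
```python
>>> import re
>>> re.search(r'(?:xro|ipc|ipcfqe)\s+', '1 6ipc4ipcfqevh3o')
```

None

Here the pattern never matches, so the call returns None.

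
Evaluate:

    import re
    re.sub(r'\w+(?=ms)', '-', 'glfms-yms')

The positive lookaround only admits positions where the adjacent text matches; those characters stay outside the span.
Matches: at [0:3] → 'glf'; at [6:7] → 'y'.
Every occurrence is swapped for '-'.

'-ms--ms'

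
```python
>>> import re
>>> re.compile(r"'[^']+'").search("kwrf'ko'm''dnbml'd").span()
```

(4, 8)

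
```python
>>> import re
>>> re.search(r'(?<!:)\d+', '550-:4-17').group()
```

'550'

The negative lookahead/lookbehind blocks any match where the forbidden context is present.
The match spans [0:3] → '550'.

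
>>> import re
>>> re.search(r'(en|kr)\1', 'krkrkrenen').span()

(0, 4)

After group 1 captures some text, `\1` only succeeds where that same text appears again.
The match spans [0:4] → 'krkr'.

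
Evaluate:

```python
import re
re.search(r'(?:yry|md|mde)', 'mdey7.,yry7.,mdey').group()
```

'md'

Alternation isn't longest-match — the leftmost alternative that fits at this position is chosen.
Unlike `match`, `search` isn't anchored — it looks for the pattern anywhere in the string.
The match spans [0:2] → 'md'.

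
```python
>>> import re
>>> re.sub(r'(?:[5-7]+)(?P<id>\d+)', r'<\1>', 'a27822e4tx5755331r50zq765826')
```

'a2<822>e4tx<331>r<0>zq<826>'

Pattern: one or more of a character in [5-7] (non-capturing group); then one or more of a digit (captured as 'id').
Matches: at [2:6] → '7822'; at [10:17] → '5755331'; at [18:20] → '50'; at [22:28] → '765826'.
The replacement refers to a captured group, so each match is rewritten using its own captured text.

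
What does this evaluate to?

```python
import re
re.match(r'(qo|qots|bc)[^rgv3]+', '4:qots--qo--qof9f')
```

None

`re.match` only tries the pattern at the start of the string.
Here the pattern fails at index 0, so the call returns None.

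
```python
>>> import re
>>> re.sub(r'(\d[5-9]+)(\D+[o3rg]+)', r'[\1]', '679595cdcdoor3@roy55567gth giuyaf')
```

'[679595]@roy[55567]iuyaf'

Pattern: a digit, then one or more of a character in [5-9] (captured); then one or more of a non-digit, then one or more of one of [o3rg] (captured).
Matches: at [0:14] → '679595cdcdoor3'; at [18:28] → '55567gth g'.
The replacement refers to a captured group, so each match is rewritten using its own captured text.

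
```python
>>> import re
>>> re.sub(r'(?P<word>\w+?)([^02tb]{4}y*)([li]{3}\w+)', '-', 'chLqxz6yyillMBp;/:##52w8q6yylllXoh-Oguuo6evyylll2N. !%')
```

'-;/:##---. !%'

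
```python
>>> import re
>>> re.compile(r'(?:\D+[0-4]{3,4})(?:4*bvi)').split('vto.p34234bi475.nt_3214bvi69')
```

Each match becomes a cut point; 2 segments remain.

['vto.p34234bi475', '69']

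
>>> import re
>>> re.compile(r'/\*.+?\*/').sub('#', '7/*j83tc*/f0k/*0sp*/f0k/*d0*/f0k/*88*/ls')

'7#f0k#f0k#f0k#ls'

Matches: at [1:10] → '/*j83tc*/'; at [13:20] → '/*0sp*/'; at [23:29] → '/*d0*/'; at [32:38] → '/*88*/'.
`sub` substitutes '#' at each match site.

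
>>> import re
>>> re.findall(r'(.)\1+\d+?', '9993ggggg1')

['9', 'g']

The backreference `\1` re-matches whatever the first group consumed, character for character.
Matches: at [0:4] match '9993', group 1 = '9'; at [4:10] match 'ggggg1', group 1 = 'g'.
Because there's exactly one group, `findall` drops the full match and keeps group 1 from each hit.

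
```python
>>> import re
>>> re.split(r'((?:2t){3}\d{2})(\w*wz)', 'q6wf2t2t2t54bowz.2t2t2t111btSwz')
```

['q6wf', '2t2t2t54', 'bowz', '.', '2t2t2t11', '1btSwz', '']

Pattern: the literal '2t' repeated 3 times, then exactly 2 of a digit (captured); then zero or more of a word character, then the literal 'wz' (captured).
`re.split` interleaves the captured-group text with the surrounding fragments.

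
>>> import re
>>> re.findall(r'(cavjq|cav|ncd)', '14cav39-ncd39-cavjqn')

['cav', 'ncd', 'cavjq']

Alternation tries branches left to right and keeps the first one that lets the overall match succeed at that position.
Because there's exactly one group, `findall` drops the full match and keeps group 1 from each hit.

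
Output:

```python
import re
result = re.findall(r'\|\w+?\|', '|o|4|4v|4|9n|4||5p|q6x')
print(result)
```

['|o|', '|4v|', '|9n|', '|5p|']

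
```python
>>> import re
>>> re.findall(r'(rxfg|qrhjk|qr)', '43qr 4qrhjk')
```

['qr', 'qrhjk']

Alternation isn't longest-match — the leftmost alternative that fits at this position is chosen.
Matches: at [2:4] match 'qr', group 1 = 'qr'; at [6:11] match 'qrhjk', group 1 = 'qrhjk'.
One capturing group, so `findall` returns just the captured substring from each match — 2 in all.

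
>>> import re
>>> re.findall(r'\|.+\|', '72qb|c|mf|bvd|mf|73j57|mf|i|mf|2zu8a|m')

['|c|mf|bvd|mf|73j57|mf|i|mf|2zu8a|']

`findall` yields the raw match text (1 of them) because the pattern has no groups.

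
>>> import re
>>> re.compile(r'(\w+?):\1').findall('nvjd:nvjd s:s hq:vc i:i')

`\1` is not a pattern — it's the concrete string captured by group 1, re-applied verbatim.
With a single group, `findall` returns only what that group captured — 3 items.

['nvjd', 's', 'i']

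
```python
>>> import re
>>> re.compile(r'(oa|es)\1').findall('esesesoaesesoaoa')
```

`\1` is not a pattern — it's the concrete string captured by group 1, re-applied verbatim.
Because there's exactly one group, `findall` drops the full match and keeps group 1 from each hit.

['es', 'es', 'oa']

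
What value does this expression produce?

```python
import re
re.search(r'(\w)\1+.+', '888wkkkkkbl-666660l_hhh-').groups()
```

`\1` has to match the exact text group 1 already captured.
`re.search` tries every starting position until one works.
The match spans [0:24] → '888wkkkkkbl-666660l_hhh-'.
Captured: group 1 = '8'.

('8',)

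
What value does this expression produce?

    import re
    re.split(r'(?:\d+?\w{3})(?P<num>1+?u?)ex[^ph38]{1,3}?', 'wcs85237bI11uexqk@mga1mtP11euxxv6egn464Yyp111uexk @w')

['wcs', '11u', 'k@mga1mtP11euxxv6egn', '111u', ' @w']

The pattern matches one or more of a digit (lazy), then exactly 3 of a word character (non-capturing group); then one or more of a literal '1' (lazy), then optionally the literal 'u' (captured as 'num'); then the literal 'ex', then 1 to 3 of any character except [ph38] (lazy).
With the lazy modifier that quantifier settles for the fewest repetitions that let the rest of the pattern succeed (the atoms after it are unaffected and can still be greedy).
Matches to split on: at [3:16] → '85237bI11uexq'; at [36:49] → '464Yyp111uexk'.
The group in the pattern means `split` returns the separators' captures alongside the pieces.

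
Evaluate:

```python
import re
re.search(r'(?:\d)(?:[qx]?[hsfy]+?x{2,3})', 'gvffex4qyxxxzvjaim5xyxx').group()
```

This matches a digit (non-capturing group); then optionally one of [qx], then one or more of one of [hsfy] (lazy), then 2 to 3 of the literal 'x' (non-capturing group).
`re.search` tries every starting position until one works.
The match spans [6:12] → '4qyxxx'.

'4qyxxx'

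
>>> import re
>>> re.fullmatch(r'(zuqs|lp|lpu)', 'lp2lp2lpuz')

For `fullmatch`, every character of the input must be accounted for by the pattern.
Here the string isn't matched end-to-end, so the call returns None.

None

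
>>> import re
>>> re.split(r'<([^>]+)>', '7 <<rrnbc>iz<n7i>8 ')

The group in the pattern means `split` returns the separators' captures alongside the pieces.

['7 ', '<rrnbc', 'iz', 'n7i', '8 ']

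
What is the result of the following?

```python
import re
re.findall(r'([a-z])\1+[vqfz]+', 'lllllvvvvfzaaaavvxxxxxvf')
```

['l', 'a', 'x']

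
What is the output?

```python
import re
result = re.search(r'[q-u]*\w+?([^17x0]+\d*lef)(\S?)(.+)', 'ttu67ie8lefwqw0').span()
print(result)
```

The pattern matches zero or more of a character in [q-u], then one or more of a word character (lazy); then one or more of any character except [17x0], then zero or more of a digit, then the literal 'lef' (captured); then optionally a non-whitespace character (captured); then one or more of any character (captured).
`search` walks the string left to right and returns the first match it finds.
The match spans [0:15] → 'ttu67ie8lefwqw0'.
Captured: group 1 = 'ie8lef', group 2 = 'w', group 3 = 'qw0'.

(0, 15)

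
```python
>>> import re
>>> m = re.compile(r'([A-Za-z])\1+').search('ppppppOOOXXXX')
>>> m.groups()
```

('p',)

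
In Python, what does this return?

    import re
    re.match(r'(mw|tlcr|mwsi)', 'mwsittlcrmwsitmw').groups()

('mw',)

The regex engine tests alternatives in the order written; an earlier branch that matches wins even if a later one would match more.
`re.match` only tries the pattern at the start of the string.
The match spans [0:2] → 'mw'.
Captured: group 1 = 'mw'.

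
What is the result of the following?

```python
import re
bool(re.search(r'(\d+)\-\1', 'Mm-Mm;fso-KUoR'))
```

`\1` is not a pattern — it's the concrete string captured by group 1, re-applied verbatim.
Here the pattern never matches, so the call returns None, and `bool(None)` is False.

False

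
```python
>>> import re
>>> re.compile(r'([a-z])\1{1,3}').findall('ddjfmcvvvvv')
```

['d', 'v']

A backreference is literal: `\1` must see the identical characters the first group matched.
Scanning left to right: at [0:2] match 'dd', group 1 = 'd'; at [6:10] match 'vvvv', group 1 = 'v'.
`findall` collects group 1 from each match (2 total).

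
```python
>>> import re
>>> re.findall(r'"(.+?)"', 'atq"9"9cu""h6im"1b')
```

['9', '"h6im']

With a single group, `findall` returns only what that group captured — 2 items.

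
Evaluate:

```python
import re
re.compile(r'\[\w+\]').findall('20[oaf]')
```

With no groups in the pattern, `findall` gives back each whole match — 1 here.

['[oaf]']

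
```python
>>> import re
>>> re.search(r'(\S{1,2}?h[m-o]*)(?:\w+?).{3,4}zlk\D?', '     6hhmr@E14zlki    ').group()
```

This matches 1 to 2 of a non-whitespace character (lazy), then a literal 'h', then zero or more of a character in [m-o] (captured); then one or more of a word character (lazy) (non-capturing group); then 3 to 4 of any character, then the literal 'zlk', then optionally a non-digit.
Unlike `match`, `search` isn't anchored — it looks for the pattern anywhere in the string.
The match spans [5:18] → '6hhmr@E14zlki'.
Captured: group 1 = '6h'.

'6hhmr@E14zlki'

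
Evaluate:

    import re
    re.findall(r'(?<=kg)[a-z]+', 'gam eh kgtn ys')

['tn']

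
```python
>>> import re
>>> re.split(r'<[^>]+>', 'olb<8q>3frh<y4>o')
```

`split` removes every match and returns the 3 fragments in between.

['olb', '3frh', 'o']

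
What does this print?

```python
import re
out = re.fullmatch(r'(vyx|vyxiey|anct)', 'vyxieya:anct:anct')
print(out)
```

None

`re.fullmatch` requires the pattern to consume the entire string.
Here the pattern can't cover the whole string, so the call returns None.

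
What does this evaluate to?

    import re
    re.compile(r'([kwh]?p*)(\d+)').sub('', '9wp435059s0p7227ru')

This matches optionally one of [kwh], then zero or more of the literal 'p' (captured); then one or more of a digit (captured).
Every occurrence is swapped for ''.

'sru'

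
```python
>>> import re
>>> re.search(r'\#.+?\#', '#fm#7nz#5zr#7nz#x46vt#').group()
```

'#fm#'

With the lazy modifier that quantifier settles for the fewest repetitions that let the rest of the pattern succeed (the atoms after it are unaffected and can still be greedy).
The match spans [0:4] → '#fm#'.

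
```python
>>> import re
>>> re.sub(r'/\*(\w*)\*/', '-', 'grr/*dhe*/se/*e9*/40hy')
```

Matches: at [3:10] → '/*dhe*/'; at [12:18] → '/*e9*/'.
Every occurrence is swapped for '-'.

'grr-se-40hy'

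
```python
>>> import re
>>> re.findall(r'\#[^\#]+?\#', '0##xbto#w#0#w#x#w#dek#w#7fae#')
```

['#xbto#', '#0#', '#x#', '#dek#', '#7fae#']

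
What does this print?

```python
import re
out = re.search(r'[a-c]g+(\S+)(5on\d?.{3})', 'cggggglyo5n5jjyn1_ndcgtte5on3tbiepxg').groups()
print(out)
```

This matches a character in [a-c], then one or more of the literal 'g'; then one or more of a non-whitespace character (captured); then the literal '5on', then optionally a digit, then exactly 3 of any character (captured).
`re.search` scans for the first position where the pattern succeeds.
The match spans [0:32] → 'cggggglyo5n5jjyn1_ndcgtte5on3tbi'.
Captured: group 1 = 'lyo5n5jjyn1_ndcgtte', group 2 = '5on3tbi'.

('lyo5n5jjyn1_ndcgtte', '5on3tbi')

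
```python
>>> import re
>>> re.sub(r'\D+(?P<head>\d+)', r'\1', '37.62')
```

'3762'

This matches one or more of a non-digit; then one or more of a digit (captured as 'head').
Matches: at [2:5] → '.62'.
Each match is replaced using the text its own group 1 captured.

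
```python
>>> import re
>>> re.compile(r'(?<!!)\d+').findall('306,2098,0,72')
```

['306', '2098', '0', '72']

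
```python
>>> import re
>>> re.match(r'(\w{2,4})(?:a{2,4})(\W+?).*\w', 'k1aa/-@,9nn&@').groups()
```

('k1', '/')

This matches 2 to 4 of a word character (captured); then 2 to 4 of a literal 'a' (non-capturing group); then one or more of a non-word character (lazy) (captured); then zero or more of any character, then a word character.
With the lazy modifier that quantifier settles for the fewest repetitions that let the rest of the pattern succeed (the atoms after it are unaffected and can still be greedy).
`re.match` only tries the pattern at the start of the string.
The match spans [0:11] → 'k1aa/-@,9nn'.
Captured: group 1 = 'k1', group 2 = '/'.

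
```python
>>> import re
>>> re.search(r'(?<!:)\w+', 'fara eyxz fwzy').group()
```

The negative lookaround is zero-width — it rules out positions where the adjacent text would match, without consuming anything.
`search` walks the string left to right and returns the first match it finds.
The match spans [0:4] → 'fara'.

'fara'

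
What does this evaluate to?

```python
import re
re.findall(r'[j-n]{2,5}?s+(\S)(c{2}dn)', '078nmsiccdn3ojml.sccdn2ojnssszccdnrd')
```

The pattern matches 2 to 5 of a character in [j-n] (lazy), then one or more of the literal 's'; then a non-whitespace character (captured); then exactly 2 of a literal 'c', then the literal 'dn' (captured).
Matches: at [3:11] match 'nmsiccdn', groups = ('i', 'ccdn'); at [24:34] match 'jnssszccdn', groups = ('z', 'ccdn').
Multiple groups make `findall` return tuples — one 2-tuple for each match.

[('i', 'ccdn'), ('z', 'ccdn')]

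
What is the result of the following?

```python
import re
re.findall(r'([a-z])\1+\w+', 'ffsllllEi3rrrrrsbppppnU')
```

`\1` has to match the exact text group 1 already captured.
Walking the string: at [0:23] match 'ffsllllEi3rrrrrsbppppnU', group 1 = 'f'.
One capturing group, so `findall` returns just the captured substring from the one match — 1 in all.

['f']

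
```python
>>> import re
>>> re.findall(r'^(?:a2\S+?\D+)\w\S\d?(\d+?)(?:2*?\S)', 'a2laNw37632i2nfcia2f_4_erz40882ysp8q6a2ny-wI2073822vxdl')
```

The `?` after the quantifier makes it lazy — it takes as little as possible before letting the rest of the pattern try.
With a single group, `findall` returns only what that group captured — 1 item.

['3']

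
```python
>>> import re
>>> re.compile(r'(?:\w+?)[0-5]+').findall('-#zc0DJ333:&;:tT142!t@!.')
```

The pattern matches one or more of a word character (lazy) (non-capturing group); then one or more of a character in [0-5].
Matches: at [2:5] → 'zc0'; at [5:10] → 'DJ333'; at [14:19] → 'tT142'.
No capturing groups, so `findall` returns the 3 full match strings.

['zc0', 'DJ333', 'tT142']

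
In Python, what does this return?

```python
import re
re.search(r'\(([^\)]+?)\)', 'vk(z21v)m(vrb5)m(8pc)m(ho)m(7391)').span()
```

(2, 8)

The match spans [2:8] → '(z21v)'.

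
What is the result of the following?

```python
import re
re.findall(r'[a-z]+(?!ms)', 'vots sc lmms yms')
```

['vots', 'sc', 'lmms', 'yms']

Because the assertion is negative and zero-width, positions next to the forbidden text are skipped.
Matches: at [0:4] → 'vots'; at [5:7] → 'sc'; at [8:12] → 'lmms'; at [13:16] → 'yms'.
No capturing groups, so `findall` returns the 4 full match strings.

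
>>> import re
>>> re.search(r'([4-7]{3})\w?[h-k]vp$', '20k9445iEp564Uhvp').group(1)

'564'

The match spans [10:17] → '564Uhvp'.
Captured: group 1 = '564'.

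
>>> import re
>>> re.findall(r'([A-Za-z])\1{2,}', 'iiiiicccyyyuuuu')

['i', 'c', 'y', 'u']

The backreference `\1` re-matches whatever the first group consumed, character for character.
Matches: at [0:5] match 'iiiii', group 1 = 'i'; at [5:8] match 'ccc', group 1 = 'c'; at [8:11] match 'yyy', group 1 = 'y'; at [11:15] match 'uuuu', group 1 = 'u'.
With a single group, `findall` returns only what that group captured — 4 items.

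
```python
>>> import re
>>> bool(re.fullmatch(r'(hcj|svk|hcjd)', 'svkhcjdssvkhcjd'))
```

False

`re.fullmatch` is like wrapping the pattern in `^…$` (in single-line mode).
Here there's no way to consume every character, so the call returns None, and `bool(None)` is False.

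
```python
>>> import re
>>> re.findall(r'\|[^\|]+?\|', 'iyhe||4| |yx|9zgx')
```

Scanning left to right: at [5:8] → '|4|'; at [9:13] → '|yx|'.
With no groups in the pattern, `findall` gives back each whole match — 2 here.

['|4|', '|yx|']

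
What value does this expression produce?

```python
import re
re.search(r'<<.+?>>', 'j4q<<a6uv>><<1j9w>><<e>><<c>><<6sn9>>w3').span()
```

(3, 11)

With the lazy modifier that quantifier settles for the fewest repetitions that let the rest of the pattern succeed (the atoms after it are unaffected and can still be greedy).
`re.search` scans for the first position where the pattern succeeds.
The match spans [3:11] → '<<a6uv>>'.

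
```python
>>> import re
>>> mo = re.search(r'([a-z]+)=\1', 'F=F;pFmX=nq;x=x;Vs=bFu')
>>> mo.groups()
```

('x',)

The match spans [12:15] → 'x=x'.
Captured: group 1 = 'x'.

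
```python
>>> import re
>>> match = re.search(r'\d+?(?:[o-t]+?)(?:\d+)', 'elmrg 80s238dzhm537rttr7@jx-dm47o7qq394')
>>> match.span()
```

(6, 12)

The match spans [6:12] → '80s238'.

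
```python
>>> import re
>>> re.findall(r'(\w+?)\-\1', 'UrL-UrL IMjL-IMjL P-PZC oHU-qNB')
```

['UrL', 'IMjL', 'P']

A backreference is literal: `\1` must see the identical characters the first group matched.
Matches: at [0:7] match 'UrL-UrL', group 1 = 'UrL'; at [8:17] match 'IMjL-IMjL', group 1 = 'IMjL'; at [18:21] match 'P-P', group 1 = 'P'.
Because there's exactly one group, `findall` drops the full match and keeps group 1 from each hit.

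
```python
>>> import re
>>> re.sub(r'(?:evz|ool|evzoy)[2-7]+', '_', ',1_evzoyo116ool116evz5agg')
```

Matches: at [18:22] → 'evz5'.
`sub` substitutes '_' at each match site.

',1_evzoyo116ool116_agg'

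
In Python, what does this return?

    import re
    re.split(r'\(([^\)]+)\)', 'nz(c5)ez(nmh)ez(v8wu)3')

['nz', 'c5', 'ez', 'nmh', 'ez', 'v8wu', '3']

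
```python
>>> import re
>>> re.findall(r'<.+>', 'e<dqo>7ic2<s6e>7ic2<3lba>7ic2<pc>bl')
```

['<dqo>7ic2<s6e>7ic2<3lba>7ic2<pc>']

Walking the string: at [1:33] → '<dqo>7ic2<s6e>7ic2<3lba>7ic2<pc>'.
Since nothing is captured, `findall` lists the 1 matched substring directly.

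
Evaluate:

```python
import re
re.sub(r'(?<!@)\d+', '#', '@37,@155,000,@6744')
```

'@3#,@1#,#,@6#'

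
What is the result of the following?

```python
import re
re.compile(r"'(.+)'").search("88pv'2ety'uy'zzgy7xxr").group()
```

`search` walks the string left to right and returns the first match it finds.
The match spans [4:13] → "'2ety'uy'".
Captured: group 1 = "2ety'uy".

"'2ety'uy'"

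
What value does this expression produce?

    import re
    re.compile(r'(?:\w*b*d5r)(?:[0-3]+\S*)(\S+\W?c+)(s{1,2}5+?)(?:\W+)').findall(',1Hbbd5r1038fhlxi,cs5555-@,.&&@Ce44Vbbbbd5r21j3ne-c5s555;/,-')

The pattern matches zero or more of a word character, then zero or more of the literal 'b', then the literal 'd5r' (non-capturing group); then one or more of a character in [0-3], then zero or more of a non-whitespace character (non-capturing group); then one or more of a non-whitespace character, then optionally a non-word character, then one or more of the literal 'c' (captured); then 1 to 2 of the literal 's', then one or more of the literal '5' (lazy) (captured); then one or more of a non-word character (non-capturing group).
Matches: at [1:31] match '1Hbbd5r1038fhlxi,cs5555-@,.&&@', groups = (',c', 's5555').
`findall` packs the 2 group values into a tuple for every match.

[(',c', 's5555')]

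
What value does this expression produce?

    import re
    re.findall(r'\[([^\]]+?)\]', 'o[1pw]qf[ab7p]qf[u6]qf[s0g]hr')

['1pw', 'ab7p', 'u6', 's0g']

Matches: at [1:6] match '[1pw]', group 1 = '1pw'; at [8:14] match '[ab7p]', group 1 = 'ab7p'; at [16:20] match '[u6]', group 1 = 'u6'; at [22:27] match '[s0g]', group 1 = 's0g'.
One capturing group, so `findall` returns just the captured substring from each match — 4 in all.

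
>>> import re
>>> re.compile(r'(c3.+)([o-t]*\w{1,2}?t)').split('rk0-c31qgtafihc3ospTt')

['rk0-', 'c31qgtafihc3osp', 'Tt', '']

Because the pattern has a capturing group, `split` also inserts each captured text between the pieces.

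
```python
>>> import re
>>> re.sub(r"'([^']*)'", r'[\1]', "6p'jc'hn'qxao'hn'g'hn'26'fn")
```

'6p[jc]hn[qxao]hn[g]hn[26]fn'

The replacement refers to a captured group, so each match is rewritten using its own captured text.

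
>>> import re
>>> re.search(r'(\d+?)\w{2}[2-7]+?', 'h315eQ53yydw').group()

The pattern matches one or more of a digit (lazy) (captured); then exactly 2 of a word character, then one or more of a character in [2-7] (lazy).
A `+?`/`*?`/`{m,n}?` starts at its minimum and grows only as far as needed for what follows to match.
`search` walks the string left to right and returns the first match it finds.
The match spans [1:7] → '315eQ5'.
Captured: group 1 = '315'.

'315eQ5'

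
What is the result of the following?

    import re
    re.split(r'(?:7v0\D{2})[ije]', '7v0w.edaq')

This matches the literal '7v0', then exactly 2 of a non-digit (non-capturing group); then one of [ije].
Matches to split on: at [0:6] → '7v0w.e'.
Each match becomes a cut point; 2 segments remain.

['', 'daq']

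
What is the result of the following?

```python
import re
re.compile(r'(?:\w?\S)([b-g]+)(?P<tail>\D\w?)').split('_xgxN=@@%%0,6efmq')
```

['', 'g', 'xN', '=@@%%0,', 'f', 'mq', '']

Pattern: optionally a word character, then a non-whitespace character (non-capturing group); then one or more of a character in [b-g] (captured); then a non-digit, then optionally a word character (captured as 'tail').
Because the pattern has a capturing group, `split` also inserts each captured text between the pieces.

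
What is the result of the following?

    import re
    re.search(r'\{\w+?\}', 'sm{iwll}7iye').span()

(2, 8)

`re.search` scans for the first position where the pattern succeeds.
The match spans [2:8] → '{iwll}'.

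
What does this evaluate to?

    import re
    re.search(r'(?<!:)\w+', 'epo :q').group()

'epo'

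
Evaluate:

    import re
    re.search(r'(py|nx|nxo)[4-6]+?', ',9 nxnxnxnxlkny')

Unlike `match`, `search` isn't anchored — it looks for the pattern anywhere in the string.
Here nothing in the string fits, so the call returns None.

None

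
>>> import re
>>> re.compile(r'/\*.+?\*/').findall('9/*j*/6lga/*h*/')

A non-greedy quantifier consumes as few characters as it can — just enough that the remainder of the pattern still matches from where it stops; whatever follows it matches normally.
Walking the string: at [1:6] → '/*j*/'; at [10:15] → '/*h*/'.
`findall` yields the raw match text (2 of them) because the pattern has no groups.

['/*j*/', '/*h*/']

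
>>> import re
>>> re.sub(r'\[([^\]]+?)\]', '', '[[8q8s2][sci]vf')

Matches: at [0:8] → '[[8q8s2]'; at [8:13] → '[sci]'.
Every occurrence is swapped for ''.

'vf'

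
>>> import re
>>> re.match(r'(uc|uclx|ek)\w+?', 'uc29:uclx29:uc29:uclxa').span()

(0, 3)

`re.match` won't scan ahead — the pattern has to work from the very first character.
The match spans [0:3] → 'uc2'.
Captured: group 1 = 'uc'.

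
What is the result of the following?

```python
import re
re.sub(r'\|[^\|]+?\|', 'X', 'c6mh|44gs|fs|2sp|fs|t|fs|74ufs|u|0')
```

'c6mhXfsXfsXfsXu|0'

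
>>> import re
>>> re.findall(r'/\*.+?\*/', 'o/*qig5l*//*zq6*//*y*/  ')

['/*qig5l*/', '/*zq6*/', '/*y*/']

A `+?`/`*?`/`{m,n}?` starts at its minimum and grows only as far as needed for what follows to match.
No capturing groups, so `findall` returns the 3 full match strings.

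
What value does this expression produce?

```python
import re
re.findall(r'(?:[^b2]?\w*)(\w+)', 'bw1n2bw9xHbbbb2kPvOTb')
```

['b']

One capturing group, so `findall` returns just the captured substring from the one match — 1 in all.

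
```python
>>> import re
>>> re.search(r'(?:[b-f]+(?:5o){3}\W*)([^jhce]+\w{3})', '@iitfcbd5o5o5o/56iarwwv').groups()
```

The pattern matches one or more of a character in [b-f], then the literal '5o' repeated 3 times, then zero or more of a non-word character (non-capturing group); then one or more of any character except [jhce], then exactly 3 of a word character (captured).
`re.search` scans for the first position where the pattern succeeds.
The match spans [4:23] → 'fcbd5o5o5o/56iarwwv'.
Captured: group 1 = '56iarwwv'.

('56iarwwv',)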